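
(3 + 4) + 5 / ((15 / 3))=8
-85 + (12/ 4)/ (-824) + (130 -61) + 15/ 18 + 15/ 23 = -825443/ 56856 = -14.52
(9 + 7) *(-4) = -64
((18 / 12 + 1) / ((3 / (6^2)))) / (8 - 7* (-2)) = 1.36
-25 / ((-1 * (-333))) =-25 / 333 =-0.08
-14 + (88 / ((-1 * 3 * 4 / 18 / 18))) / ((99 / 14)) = -350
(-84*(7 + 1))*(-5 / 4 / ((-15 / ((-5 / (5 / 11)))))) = 616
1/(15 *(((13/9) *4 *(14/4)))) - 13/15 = -2357/2730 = -0.86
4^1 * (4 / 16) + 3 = 4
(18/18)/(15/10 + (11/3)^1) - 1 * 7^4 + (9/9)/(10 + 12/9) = -2530357/1054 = -2400.72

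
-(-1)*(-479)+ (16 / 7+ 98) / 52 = -6679 / 14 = -477.07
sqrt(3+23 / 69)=1.83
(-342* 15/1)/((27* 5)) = -38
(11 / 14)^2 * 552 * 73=1218954 / 49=24876.61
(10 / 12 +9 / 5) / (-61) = -79 / 1830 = -0.04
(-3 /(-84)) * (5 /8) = 5 /224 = 0.02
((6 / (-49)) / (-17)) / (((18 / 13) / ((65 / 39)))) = 65 / 7497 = 0.01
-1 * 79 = -79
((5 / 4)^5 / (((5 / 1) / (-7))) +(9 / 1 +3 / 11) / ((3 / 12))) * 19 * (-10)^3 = -877959125 / 1408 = -623550.51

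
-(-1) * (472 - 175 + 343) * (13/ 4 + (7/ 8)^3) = 10035/ 4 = 2508.75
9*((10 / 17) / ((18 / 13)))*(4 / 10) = 26 / 17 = 1.53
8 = 8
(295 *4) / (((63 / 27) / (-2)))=-7080 / 7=-1011.43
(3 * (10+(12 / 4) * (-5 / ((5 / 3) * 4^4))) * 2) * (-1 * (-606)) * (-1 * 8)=-2318859 / 8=-289857.38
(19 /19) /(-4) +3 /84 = -3 /14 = -0.21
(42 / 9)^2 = 196 / 9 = 21.78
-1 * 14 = -14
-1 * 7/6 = -7/6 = -1.17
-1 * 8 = -8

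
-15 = -15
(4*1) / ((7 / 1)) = 4 / 7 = 0.57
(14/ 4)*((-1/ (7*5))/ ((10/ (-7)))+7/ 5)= 497/ 100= 4.97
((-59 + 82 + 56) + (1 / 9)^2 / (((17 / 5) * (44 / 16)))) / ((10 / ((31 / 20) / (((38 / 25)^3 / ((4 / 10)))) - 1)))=-4005130651 / 615663840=-6.51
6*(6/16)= 9/4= 2.25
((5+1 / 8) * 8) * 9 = 369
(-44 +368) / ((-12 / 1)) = -27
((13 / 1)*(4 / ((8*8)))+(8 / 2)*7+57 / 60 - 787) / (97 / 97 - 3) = 60579 / 160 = 378.62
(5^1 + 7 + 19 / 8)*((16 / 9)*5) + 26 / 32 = 18517 / 144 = 128.59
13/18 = 0.72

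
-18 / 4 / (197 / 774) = -3483 / 197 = -17.68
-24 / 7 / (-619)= 24 / 4333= 0.01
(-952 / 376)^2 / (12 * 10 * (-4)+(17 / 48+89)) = -39984 / 2436527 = -0.02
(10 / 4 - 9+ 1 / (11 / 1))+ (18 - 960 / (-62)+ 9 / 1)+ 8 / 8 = 25285 / 682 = 37.07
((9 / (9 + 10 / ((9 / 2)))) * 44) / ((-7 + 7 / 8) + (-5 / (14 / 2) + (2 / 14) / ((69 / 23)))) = -85536 / 16463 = -5.20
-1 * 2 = -2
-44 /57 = -0.77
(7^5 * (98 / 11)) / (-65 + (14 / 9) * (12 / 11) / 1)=-4941258 / 2089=-2365.37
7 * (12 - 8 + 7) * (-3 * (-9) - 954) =-71379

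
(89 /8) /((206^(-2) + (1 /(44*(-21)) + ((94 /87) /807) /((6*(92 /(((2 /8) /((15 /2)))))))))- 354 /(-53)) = 280003969347694515 /168082586768200763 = 1.67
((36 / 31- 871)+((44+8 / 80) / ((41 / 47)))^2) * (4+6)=8785047899 / 521110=16858.34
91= 91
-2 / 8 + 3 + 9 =47 / 4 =11.75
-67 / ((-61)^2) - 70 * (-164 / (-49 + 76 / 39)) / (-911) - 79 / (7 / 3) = -292668562034 / 8708475839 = -33.61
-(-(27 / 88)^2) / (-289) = -729 / 2238016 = -0.00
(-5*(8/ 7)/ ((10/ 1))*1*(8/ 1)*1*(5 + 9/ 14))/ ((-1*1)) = 1264/ 49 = 25.80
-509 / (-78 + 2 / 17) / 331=8653 / 438244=0.02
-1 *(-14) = 14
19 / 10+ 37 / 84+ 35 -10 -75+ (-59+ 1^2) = -44377 / 420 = -105.66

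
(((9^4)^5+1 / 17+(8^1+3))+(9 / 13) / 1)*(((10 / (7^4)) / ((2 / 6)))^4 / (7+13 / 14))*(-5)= -196066999443764038447800000 / 1049211093697403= -186870879102.91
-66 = -66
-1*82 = -82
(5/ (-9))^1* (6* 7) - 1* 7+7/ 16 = -1435/ 48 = -29.90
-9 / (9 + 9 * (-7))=1 / 6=0.17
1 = 1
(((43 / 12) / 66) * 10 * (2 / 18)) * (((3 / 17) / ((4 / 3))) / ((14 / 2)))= 215 / 188496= 0.00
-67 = -67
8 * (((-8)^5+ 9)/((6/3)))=-131036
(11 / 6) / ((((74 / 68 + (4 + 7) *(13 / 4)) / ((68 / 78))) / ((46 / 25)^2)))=26907056 / 183178125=0.15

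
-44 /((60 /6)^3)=-11 /250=-0.04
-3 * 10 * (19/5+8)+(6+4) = -344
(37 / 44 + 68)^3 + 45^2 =27963090989 / 85184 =328266.94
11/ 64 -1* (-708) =45323/ 64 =708.17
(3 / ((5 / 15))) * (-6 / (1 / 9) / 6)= -81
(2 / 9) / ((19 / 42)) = 0.49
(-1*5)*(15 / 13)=-5.77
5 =5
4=4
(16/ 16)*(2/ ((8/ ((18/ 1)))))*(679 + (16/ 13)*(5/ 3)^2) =79843/ 26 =3070.88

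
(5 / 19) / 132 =5 / 2508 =0.00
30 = 30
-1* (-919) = 919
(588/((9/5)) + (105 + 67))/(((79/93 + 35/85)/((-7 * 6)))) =-16556232/997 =-16606.05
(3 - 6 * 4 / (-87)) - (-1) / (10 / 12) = 649 / 145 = 4.48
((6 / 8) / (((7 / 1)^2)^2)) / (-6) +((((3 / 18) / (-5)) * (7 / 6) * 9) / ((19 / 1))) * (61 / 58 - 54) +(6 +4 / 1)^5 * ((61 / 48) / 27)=10089591642451 / 2143180620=4707.77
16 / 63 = 0.25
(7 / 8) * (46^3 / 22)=85169 / 22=3871.32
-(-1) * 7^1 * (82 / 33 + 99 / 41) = 46403 / 1353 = 34.30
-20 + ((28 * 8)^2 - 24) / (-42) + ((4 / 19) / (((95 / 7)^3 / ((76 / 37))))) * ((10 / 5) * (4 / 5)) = -4044031183016 / 3330901875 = -1214.09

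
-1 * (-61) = 61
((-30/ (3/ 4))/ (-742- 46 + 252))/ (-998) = -5/ 66866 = -0.00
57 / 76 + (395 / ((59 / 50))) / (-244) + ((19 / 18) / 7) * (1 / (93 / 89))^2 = -0.48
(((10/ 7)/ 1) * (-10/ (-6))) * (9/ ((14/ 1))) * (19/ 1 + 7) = 1950/ 49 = 39.80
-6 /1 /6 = -1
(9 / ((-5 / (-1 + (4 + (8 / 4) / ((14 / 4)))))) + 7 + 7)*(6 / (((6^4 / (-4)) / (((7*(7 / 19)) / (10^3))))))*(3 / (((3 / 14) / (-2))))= 2597 / 256500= 0.01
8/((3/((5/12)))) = 10/9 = 1.11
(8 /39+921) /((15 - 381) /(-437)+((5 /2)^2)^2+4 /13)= 251201584 /10964163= 22.91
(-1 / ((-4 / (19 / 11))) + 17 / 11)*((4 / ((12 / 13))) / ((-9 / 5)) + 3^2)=2581 / 198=13.04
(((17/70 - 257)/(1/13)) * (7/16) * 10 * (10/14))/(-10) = 233649/224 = 1043.08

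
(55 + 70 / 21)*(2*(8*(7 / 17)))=19600 / 51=384.31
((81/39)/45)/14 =3/910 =0.00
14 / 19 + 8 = 166 / 19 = 8.74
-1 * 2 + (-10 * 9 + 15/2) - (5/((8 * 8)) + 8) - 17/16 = -5993/64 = -93.64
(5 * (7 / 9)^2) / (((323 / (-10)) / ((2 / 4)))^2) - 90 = -760552285 / 8450649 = -90.00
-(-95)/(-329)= -95/329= -0.29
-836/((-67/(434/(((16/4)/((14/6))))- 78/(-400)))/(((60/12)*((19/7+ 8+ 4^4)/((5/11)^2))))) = 7177416223571/351750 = 20404879.10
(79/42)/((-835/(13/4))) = -1027/140280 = -0.01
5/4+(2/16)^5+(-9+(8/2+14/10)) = -385019/163840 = -2.35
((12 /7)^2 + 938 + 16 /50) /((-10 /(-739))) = 426049019 /6125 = 69559.02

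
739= 739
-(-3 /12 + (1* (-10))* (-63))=-2519 /4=-629.75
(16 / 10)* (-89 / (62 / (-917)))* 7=2285164 / 155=14742.99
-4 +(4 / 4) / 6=-23 / 6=-3.83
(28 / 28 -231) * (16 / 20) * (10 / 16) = -115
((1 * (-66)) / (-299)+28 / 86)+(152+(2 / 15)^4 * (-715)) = 19828624184 / 130177125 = 152.32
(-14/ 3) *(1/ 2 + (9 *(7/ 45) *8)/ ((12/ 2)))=-497/ 45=-11.04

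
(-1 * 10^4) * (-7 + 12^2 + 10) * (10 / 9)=-4900000 / 3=-1633333.33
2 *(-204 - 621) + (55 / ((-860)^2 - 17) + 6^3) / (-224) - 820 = -409356232223 / 165666592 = -2470.96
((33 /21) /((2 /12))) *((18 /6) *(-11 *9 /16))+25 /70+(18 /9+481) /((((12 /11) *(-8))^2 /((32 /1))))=18995 /672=28.27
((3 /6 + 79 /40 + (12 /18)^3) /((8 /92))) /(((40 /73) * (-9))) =-5025247 /777600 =-6.46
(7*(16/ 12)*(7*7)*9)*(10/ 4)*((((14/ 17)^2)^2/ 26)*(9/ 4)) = 444713220/ 1085773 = 409.58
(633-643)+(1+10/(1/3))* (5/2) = 135/2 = 67.50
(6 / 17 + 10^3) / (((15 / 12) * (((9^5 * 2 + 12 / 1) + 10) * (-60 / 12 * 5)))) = -8503 / 31375625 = -0.00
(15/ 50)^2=0.09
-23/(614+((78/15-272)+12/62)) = -3565/53846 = -0.07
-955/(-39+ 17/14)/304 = 0.08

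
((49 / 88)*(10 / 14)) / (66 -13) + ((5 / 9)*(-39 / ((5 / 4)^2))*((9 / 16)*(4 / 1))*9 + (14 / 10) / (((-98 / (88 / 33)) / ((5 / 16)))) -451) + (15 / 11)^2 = -3932154761 / 5386920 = -729.94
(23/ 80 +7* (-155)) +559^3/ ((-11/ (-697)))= 9739981818493/ 880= 11068161157.38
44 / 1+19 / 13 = 591 / 13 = 45.46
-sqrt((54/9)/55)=-sqrt(330)/55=-0.33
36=36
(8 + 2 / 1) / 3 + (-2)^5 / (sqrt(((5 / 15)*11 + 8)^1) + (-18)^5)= 32*sqrt(105) / 10711401679837 + 107114560993954 / 32134205039511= 3.33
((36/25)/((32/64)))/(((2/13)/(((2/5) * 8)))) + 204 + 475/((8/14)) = 547577/500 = 1095.15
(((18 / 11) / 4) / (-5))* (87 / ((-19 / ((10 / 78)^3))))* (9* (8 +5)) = 6525 / 70642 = 0.09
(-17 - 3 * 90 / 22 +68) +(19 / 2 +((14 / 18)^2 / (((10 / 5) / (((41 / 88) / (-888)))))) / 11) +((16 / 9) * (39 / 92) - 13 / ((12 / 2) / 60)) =-259488841663 / 3202809984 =-81.02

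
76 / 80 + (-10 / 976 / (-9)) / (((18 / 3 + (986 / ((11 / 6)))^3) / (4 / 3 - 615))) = 1851244010609711 / 1948677915116880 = 0.95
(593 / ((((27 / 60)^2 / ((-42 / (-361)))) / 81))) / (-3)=-3320800 / 361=-9198.89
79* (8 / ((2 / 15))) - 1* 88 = 4652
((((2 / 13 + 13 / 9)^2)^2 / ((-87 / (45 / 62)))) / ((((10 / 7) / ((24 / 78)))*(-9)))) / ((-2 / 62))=-8559816727 / 211936643451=-0.04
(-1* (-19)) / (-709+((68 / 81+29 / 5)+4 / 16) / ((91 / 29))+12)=-2800980 / 102428071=-0.03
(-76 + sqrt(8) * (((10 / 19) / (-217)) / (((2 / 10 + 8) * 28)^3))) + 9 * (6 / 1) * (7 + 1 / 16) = 305.37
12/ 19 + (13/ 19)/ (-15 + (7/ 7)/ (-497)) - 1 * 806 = -6005167/ 7456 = -805.41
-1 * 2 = -2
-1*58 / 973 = -58 / 973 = -0.06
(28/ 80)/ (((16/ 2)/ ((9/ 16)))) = 63/ 2560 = 0.02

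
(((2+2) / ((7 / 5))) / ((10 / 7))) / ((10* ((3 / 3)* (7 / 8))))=8 / 35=0.23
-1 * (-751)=751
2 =2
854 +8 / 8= 855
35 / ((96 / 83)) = 2905 / 96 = 30.26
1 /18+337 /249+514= 770021 /1494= 515.41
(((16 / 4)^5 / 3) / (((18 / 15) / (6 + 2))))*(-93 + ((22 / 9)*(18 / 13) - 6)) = -25456640 / 117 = -217578.12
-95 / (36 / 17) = -1615 / 36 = -44.86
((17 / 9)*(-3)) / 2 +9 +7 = 79 / 6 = 13.17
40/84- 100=-2090/21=-99.52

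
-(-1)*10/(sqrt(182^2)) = 5/91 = 0.05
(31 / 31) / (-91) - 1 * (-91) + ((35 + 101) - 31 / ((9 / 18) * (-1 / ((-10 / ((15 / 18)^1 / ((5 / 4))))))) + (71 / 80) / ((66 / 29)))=-337595351 / 480480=-702.62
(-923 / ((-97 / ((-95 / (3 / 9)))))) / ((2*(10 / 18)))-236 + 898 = -345071 / 194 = -1778.72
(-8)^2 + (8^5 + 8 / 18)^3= 25650450944013952 / 729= 35185803764079.50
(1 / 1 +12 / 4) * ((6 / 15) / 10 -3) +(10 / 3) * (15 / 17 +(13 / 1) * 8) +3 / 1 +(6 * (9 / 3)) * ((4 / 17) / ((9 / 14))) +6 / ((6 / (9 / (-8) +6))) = 3592757 / 10200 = 352.23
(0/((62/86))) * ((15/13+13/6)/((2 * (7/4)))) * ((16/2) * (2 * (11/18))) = 0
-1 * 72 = -72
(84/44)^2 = 441/121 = 3.64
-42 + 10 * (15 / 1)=108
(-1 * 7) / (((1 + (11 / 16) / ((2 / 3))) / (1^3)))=-3.45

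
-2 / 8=-0.25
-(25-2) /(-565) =23 /565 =0.04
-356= -356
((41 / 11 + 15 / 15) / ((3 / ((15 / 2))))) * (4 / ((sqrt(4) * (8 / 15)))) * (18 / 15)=585 / 11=53.18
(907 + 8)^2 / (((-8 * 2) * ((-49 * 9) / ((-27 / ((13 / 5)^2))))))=-62791875 / 132496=-473.92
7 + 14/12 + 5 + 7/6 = 43/3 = 14.33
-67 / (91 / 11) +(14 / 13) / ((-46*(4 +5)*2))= -305167 / 37674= -8.10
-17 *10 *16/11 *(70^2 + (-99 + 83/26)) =-169876240/143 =-1187945.73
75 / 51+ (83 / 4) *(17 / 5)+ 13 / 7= 175829 / 2380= 73.88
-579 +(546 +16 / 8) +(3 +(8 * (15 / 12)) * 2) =-8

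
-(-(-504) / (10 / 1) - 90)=198 / 5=39.60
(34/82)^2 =289/1681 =0.17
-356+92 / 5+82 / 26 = -21739 / 65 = -334.45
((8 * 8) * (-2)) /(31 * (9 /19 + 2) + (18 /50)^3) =-9500000 /5694869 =-1.67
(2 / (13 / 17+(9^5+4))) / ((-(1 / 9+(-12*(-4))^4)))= -17 / 2664596625885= -0.00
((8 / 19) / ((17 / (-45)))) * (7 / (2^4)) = -315 / 646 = -0.49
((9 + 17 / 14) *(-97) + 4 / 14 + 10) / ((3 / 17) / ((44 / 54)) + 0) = -366707 / 81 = -4527.25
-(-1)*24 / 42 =4 / 7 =0.57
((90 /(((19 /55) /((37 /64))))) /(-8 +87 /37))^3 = -29225227377515625 /1541599428608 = -18957.73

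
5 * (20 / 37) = 100 / 37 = 2.70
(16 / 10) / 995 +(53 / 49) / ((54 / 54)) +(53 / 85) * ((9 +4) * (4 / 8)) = 42570473 / 8288350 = 5.14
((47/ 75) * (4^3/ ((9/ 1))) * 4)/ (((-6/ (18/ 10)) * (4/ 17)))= -25568/ 1125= -22.73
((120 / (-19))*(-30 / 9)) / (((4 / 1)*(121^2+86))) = 100 / 279813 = 0.00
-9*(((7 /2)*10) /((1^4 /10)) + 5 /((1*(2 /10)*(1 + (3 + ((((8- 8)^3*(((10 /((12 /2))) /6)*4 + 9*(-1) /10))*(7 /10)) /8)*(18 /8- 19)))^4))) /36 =-89625 /1024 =-87.52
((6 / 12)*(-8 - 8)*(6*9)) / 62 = -216 / 31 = -6.97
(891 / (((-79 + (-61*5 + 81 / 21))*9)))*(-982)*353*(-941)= -75350787666 / 887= -84950155.20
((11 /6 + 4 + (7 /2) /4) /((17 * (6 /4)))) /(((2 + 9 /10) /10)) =0.91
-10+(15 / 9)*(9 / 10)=-17 / 2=-8.50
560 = 560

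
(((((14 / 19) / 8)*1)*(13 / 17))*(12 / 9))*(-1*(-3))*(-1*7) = -637 / 323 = -1.97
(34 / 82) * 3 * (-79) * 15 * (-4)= 241740 / 41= 5896.10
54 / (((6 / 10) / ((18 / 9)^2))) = 360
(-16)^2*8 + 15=2063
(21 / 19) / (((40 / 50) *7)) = 15 / 76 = 0.20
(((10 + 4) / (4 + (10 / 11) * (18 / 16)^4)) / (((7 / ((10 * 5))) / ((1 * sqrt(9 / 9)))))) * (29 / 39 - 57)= -4942643200 / 4793763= -1031.06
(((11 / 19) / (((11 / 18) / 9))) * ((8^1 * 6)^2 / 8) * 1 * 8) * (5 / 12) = 155520 / 19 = 8185.26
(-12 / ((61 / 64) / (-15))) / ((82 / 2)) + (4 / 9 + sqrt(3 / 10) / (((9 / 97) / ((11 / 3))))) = 26.70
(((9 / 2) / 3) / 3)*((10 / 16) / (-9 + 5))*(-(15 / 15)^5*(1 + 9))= 25 / 32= 0.78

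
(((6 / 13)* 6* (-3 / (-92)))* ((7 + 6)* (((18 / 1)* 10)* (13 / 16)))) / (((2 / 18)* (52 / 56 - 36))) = -995085 / 22586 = -44.06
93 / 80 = 1.16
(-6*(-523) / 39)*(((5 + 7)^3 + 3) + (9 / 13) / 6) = 23539707 / 169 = 139288.21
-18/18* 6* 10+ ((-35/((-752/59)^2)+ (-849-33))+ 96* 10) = 10057237/565504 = 17.78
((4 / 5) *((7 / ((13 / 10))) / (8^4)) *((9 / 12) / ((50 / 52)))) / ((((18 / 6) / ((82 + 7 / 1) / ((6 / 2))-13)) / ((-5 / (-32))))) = 35 / 49152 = 0.00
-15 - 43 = -58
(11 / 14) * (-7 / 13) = -11 / 26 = -0.42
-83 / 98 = -0.85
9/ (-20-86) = -9/ 106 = -0.08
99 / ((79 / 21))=2079 / 79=26.32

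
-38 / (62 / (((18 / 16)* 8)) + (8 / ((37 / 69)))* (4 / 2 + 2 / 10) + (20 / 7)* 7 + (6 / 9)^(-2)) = -0.61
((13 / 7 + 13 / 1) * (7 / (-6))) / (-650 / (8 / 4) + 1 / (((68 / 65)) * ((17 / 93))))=4624 / 85305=0.05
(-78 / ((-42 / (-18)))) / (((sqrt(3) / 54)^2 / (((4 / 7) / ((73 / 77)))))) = -19584.56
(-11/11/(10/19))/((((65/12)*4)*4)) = -57/2600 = -0.02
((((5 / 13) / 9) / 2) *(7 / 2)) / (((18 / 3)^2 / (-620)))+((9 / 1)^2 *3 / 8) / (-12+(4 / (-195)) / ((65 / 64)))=-4896328925 / 1283446944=-3.81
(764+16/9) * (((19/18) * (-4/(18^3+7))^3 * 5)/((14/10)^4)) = -13094800000/38716189304155839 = -0.00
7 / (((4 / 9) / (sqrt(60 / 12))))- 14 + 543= 63 * sqrt(5) / 4 + 529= 564.22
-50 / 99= -0.51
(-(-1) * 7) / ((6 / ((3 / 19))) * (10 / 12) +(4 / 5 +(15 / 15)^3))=105 / 502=0.21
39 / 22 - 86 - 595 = -14943 / 22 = -679.23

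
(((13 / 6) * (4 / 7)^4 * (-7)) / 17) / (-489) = 0.00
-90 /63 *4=-40 /7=-5.71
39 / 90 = 13 / 30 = 0.43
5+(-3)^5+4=-234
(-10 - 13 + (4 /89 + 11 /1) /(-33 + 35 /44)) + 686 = 83569667 /126113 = 662.66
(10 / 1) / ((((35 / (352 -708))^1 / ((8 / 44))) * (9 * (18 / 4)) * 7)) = -2848 / 43659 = -0.07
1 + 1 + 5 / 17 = 39 / 17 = 2.29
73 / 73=1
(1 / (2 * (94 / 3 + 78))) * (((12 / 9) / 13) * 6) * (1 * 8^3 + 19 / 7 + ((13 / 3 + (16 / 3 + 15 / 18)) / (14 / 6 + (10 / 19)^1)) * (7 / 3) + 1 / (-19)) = 1.47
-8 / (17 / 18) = -144 / 17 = -8.47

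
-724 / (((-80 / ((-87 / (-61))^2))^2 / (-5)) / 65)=134802807633 / 886133824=152.12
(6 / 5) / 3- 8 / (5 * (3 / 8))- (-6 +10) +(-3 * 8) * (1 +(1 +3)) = -127.87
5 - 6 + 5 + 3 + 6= 13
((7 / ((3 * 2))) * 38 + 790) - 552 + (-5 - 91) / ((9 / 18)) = 271 / 3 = 90.33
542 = 542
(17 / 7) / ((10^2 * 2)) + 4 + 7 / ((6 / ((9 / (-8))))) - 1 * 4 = -3641 / 2800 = -1.30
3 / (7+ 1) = 3 / 8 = 0.38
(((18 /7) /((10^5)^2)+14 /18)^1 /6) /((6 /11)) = 2695000000891 /11340000000000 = 0.24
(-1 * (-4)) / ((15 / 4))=16 / 15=1.07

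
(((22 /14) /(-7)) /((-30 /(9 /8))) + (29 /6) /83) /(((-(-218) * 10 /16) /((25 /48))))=65057 /255342528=0.00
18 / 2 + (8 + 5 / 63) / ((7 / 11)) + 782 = 354430 / 441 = 803.70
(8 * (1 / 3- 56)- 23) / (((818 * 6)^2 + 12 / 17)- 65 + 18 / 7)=-167195 / 8599559613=-0.00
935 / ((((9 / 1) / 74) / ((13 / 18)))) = 449735 / 81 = 5552.28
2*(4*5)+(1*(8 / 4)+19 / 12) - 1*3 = 487 / 12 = 40.58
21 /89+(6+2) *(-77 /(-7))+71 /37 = 296880 /3293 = 90.15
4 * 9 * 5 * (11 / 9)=220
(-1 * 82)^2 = 6724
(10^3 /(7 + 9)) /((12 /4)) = 125 /6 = 20.83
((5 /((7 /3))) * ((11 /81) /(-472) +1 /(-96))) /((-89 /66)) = 90035 /5293008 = 0.02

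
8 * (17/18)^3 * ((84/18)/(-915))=-68782/2001105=-0.03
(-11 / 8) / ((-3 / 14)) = 77 / 12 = 6.42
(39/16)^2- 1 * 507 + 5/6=-384173/768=-500.23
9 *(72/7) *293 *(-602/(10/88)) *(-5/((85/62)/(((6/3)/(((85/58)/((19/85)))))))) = 98174123739648/614125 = 159860164.85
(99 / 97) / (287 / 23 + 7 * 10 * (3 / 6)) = 759 / 35308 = 0.02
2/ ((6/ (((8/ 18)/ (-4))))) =-1/ 27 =-0.04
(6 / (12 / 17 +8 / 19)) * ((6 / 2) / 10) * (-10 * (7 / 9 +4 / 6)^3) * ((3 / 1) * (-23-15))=1037153 / 189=5487.58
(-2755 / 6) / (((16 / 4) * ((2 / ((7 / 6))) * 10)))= -3857 / 576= -6.70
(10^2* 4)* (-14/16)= -350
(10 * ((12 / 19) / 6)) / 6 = 0.18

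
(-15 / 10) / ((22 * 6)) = -1 / 88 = -0.01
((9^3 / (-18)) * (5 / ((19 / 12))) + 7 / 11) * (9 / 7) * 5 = -1196865 / 1463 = -818.09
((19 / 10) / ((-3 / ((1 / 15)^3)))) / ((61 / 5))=-19 / 1235250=-0.00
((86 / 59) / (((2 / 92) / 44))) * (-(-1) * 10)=1740640 / 59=29502.37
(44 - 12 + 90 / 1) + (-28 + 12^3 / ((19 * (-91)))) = 160798 / 1729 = 93.00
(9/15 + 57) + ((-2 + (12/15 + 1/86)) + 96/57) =474643/8170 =58.10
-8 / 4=-2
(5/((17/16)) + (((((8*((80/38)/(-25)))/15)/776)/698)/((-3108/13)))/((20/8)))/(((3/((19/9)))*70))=7496577585221/158463840661875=0.05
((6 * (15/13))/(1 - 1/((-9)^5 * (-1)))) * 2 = 2657205/191906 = 13.85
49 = 49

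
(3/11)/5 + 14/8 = 397/220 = 1.80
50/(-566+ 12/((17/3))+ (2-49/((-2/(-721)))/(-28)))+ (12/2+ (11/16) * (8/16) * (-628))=-15699657/75064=-209.15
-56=-56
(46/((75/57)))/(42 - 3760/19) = -8303/37025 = -0.22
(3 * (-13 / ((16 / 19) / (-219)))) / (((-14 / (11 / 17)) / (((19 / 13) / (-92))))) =2608947 / 350336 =7.45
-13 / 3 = -4.33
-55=-55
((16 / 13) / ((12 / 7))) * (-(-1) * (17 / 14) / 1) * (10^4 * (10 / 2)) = 1700000 / 39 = 43589.74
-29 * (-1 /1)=29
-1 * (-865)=865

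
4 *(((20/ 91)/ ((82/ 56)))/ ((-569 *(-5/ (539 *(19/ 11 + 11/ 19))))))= 1511552/ 5762263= 0.26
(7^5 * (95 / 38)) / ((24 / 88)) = 154064.17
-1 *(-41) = 41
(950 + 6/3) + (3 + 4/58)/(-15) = 414031/435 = 951.80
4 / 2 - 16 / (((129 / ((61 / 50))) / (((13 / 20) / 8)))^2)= 133127371151 / 66564000000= 2.00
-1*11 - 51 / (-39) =-126 / 13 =-9.69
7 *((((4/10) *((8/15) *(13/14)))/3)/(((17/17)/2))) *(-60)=-55.47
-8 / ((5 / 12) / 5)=-96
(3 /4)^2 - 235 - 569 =-12855 /16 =-803.44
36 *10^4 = 360000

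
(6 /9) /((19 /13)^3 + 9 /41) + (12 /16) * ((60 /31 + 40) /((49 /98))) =883193987 /13996128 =63.10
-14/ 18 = -7/ 9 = -0.78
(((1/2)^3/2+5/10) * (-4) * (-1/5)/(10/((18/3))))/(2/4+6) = 27/650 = 0.04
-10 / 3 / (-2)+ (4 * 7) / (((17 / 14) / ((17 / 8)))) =152 / 3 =50.67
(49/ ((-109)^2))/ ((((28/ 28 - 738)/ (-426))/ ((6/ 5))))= 125244/ 43781485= 0.00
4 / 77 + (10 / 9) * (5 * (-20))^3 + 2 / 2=-1111110.06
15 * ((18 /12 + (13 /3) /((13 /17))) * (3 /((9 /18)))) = 645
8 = 8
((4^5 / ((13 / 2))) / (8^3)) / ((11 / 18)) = 72 / 143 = 0.50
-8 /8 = -1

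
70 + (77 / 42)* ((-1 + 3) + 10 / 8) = 1823 / 24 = 75.96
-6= -6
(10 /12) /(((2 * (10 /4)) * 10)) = 1 /60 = 0.02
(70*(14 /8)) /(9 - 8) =245 /2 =122.50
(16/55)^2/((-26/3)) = -384/39325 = -0.01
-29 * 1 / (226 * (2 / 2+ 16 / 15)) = -435 / 7006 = -0.06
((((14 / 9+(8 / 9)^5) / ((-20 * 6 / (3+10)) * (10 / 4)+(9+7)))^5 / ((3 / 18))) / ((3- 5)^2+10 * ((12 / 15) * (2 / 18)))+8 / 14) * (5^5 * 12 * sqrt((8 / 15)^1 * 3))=299671250225883636004461075195471875 * sqrt(10) / 35139664391128859322545367750552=26967.92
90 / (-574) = -45 / 287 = -0.16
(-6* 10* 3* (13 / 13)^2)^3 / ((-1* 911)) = 5832000 / 911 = 6401.76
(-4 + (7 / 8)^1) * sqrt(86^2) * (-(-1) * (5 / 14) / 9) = -5375 / 504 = -10.66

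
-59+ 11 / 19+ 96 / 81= -29362 / 513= -57.24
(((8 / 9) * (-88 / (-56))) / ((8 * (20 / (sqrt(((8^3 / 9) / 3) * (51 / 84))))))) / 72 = 11 * sqrt(714) / 714420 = 0.00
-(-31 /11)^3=29791 /1331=22.38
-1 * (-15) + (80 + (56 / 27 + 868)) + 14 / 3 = 26183 / 27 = 969.74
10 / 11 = 0.91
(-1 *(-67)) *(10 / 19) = 670 / 19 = 35.26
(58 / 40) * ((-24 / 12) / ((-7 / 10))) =29 / 7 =4.14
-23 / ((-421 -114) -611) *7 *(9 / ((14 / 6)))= 207 / 382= 0.54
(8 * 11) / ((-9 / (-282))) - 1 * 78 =8038 / 3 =2679.33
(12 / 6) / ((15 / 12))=8 / 5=1.60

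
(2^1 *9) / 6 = 3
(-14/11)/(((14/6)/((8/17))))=-48/187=-0.26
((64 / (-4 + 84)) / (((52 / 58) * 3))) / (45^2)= 58 / 394875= 0.00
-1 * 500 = -500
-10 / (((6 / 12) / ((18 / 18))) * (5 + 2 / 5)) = -3.70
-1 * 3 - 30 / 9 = -19 / 3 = -6.33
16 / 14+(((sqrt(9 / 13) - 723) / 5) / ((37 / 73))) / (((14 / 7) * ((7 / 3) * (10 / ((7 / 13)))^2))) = 4599 * sqrt(13) / 81289000+42265487 / 43771000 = 0.97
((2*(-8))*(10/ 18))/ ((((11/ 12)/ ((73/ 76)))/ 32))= -186880/ 627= -298.05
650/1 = 650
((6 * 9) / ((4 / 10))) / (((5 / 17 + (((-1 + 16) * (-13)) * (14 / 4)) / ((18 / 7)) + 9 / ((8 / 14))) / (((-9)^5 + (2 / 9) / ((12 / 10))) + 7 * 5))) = 406310115 / 12718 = 31947.64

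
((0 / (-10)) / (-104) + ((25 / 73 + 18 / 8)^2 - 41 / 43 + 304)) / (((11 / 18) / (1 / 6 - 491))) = -248799.54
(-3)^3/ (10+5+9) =-9/ 8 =-1.12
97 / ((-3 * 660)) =-0.05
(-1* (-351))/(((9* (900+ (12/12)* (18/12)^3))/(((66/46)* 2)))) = 208/1679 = 0.12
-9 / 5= -1.80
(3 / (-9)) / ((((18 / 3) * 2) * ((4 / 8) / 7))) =-0.39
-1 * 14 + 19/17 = -219/17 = -12.88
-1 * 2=-2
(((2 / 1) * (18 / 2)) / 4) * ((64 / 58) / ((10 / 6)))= 432 / 145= 2.98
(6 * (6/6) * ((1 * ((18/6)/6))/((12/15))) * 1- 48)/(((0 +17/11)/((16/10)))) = -3894/85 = -45.81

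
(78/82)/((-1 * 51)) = -13/697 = -0.02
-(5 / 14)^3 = -125 / 2744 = -0.05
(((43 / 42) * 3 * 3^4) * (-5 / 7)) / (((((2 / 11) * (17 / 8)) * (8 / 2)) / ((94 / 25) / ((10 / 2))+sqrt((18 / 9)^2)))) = -6589836 / 20825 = -316.44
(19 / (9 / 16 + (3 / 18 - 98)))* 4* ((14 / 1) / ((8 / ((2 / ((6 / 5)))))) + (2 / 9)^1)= -34352 / 14007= -2.45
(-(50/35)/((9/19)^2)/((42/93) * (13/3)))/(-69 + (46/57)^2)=0.05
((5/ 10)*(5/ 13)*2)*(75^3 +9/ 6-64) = 4218125/ 26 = 162235.58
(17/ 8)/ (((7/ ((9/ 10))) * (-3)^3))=-17/ 1680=-0.01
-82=-82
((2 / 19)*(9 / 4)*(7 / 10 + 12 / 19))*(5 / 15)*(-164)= -31119 / 1805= -17.24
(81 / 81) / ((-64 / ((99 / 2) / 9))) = -11 / 128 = -0.09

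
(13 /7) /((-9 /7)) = -13 /9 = -1.44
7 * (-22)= -154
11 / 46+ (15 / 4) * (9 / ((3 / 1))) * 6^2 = 18641 / 46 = 405.24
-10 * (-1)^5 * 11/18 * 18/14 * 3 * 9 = 1485/7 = 212.14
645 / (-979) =-645 / 979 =-0.66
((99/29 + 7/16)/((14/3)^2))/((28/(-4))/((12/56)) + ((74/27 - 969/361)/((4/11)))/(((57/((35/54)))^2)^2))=-46284854878698438339/8549696874377455934557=-0.01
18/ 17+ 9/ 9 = 35/ 17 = 2.06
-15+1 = -14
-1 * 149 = -149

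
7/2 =3.50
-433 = -433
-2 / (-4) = 1 / 2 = 0.50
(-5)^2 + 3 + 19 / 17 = 495 / 17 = 29.12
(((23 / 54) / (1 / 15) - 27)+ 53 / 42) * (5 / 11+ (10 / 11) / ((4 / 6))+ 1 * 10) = -158470 / 693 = -228.67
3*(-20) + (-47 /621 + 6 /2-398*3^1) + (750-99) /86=-66410677 /53406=-1243.51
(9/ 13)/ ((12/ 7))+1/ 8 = 55/ 104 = 0.53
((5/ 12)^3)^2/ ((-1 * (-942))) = 15625/ 2812796928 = 0.00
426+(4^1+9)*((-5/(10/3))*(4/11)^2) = 51234/121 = 423.42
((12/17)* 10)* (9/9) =120/17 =7.06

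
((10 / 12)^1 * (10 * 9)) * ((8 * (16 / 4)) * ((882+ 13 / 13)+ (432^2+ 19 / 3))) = 450032000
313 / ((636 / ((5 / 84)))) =1565 / 53424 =0.03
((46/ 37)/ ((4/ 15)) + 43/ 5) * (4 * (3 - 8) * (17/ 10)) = -83419/ 185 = -450.91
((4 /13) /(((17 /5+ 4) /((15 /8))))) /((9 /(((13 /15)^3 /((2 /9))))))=169 /6660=0.03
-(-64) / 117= 64 / 117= 0.55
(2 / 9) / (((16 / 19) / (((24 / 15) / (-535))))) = -19 / 24075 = -0.00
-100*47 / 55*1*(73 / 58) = -34310 / 319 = -107.55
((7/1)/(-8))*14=-49/4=-12.25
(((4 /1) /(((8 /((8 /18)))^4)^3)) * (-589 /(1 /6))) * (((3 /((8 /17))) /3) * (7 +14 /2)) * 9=-70091 /21422803359744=-0.00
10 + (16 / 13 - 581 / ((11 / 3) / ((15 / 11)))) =-322219 / 1573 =-204.84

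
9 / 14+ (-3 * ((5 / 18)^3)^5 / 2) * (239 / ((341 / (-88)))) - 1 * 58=-6997671818359648994699 / 122001751147967373312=-57.36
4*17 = 68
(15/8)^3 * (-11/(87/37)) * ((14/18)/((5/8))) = -71225/1856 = -38.38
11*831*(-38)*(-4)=1389432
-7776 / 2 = -3888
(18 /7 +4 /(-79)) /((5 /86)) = 43.36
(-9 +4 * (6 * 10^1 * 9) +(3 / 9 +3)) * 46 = 297298 / 3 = 99099.33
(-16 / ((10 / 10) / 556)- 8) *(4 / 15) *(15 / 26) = -17808 / 13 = -1369.85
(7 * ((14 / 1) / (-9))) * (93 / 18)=-1519 / 27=-56.26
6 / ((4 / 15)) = 45 / 2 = 22.50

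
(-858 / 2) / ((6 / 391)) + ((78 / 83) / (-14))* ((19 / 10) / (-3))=-27956.46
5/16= 0.31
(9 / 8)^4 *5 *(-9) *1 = -295245 / 4096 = -72.08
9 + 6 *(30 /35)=99 /7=14.14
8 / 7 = 1.14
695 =695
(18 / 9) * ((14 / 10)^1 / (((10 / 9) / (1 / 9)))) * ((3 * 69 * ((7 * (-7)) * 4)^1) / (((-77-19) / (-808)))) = -2390367 / 25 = -95614.68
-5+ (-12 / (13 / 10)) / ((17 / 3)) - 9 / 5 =-9314 / 1105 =-8.43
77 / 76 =1.01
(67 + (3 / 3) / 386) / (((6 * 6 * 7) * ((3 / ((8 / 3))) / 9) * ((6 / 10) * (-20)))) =-8621 / 48636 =-0.18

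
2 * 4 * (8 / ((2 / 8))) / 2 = 128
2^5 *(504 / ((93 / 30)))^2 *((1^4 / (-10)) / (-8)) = 10160640 / 961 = 10572.99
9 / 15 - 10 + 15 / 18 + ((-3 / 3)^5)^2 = -227 / 30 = -7.57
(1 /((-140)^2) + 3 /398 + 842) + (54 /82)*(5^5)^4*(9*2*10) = 1807779693603650275822359 /159916400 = 11304529701792000.54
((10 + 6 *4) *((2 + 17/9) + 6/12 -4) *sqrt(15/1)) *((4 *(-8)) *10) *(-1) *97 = 3693760 *sqrt(15)/9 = 1589541.22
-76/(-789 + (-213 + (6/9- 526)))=114/2291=0.05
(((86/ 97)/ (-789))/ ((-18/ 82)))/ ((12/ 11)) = 0.00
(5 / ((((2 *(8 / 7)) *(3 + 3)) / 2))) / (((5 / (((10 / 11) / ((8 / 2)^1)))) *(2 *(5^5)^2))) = 7 / 4125000000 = 0.00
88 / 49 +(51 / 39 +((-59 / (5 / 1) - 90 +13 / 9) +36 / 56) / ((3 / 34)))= -96914098 / 85995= -1126.97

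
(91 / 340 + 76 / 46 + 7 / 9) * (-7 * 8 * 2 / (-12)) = 1328999 / 52785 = 25.18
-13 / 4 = -3.25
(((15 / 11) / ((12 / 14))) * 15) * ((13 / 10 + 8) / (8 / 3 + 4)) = 5859 / 176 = 33.29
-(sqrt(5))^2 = -5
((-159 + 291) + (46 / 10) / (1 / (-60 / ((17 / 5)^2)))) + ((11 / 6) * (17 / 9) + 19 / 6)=895427 / 7803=114.75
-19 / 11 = -1.73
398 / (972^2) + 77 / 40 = 1.93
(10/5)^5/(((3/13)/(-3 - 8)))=-4576/3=-1525.33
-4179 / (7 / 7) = -4179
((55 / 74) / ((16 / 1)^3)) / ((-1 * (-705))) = 11 / 42737664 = 0.00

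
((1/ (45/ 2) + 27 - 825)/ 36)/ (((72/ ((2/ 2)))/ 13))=-116701/ 29160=-4.00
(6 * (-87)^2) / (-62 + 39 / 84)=-1271592 / 1723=-738.01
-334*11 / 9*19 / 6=-1292.70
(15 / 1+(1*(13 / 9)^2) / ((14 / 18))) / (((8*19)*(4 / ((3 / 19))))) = 557 / 121296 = 0.00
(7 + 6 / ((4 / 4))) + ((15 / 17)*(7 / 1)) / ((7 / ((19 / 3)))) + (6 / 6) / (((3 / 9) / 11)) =877 / 17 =51.59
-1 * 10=-10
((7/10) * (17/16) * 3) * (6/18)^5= 0.01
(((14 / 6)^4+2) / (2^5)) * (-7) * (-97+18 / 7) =1694143 / 2592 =653.60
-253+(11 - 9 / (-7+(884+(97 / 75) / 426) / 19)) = -5812143824 / 23994547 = -242.23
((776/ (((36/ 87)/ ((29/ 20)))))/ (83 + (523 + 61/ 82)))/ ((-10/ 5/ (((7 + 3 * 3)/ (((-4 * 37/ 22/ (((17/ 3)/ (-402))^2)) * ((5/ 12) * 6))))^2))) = -0.00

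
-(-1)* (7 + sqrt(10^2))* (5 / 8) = 85 / 8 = 10.62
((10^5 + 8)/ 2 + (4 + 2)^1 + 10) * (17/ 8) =212585/ 2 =106292.50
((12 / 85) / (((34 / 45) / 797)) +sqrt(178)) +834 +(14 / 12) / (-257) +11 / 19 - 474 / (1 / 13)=-43847035111 / 8467122 +sqrt(178)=-5165.16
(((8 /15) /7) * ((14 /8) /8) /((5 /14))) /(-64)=-7 /9600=-0.00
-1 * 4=-4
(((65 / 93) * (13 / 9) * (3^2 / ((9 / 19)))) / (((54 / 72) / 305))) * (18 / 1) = 39174200 / 279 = 140409.32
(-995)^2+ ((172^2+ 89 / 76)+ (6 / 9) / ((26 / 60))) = 1007376369 / 988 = 1019611.71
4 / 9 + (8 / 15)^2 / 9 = 964 / 2025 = 0.48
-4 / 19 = -0.21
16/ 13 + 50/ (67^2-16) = 1.24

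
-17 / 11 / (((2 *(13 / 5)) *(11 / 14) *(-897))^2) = -20825 / 180987943851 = -0.00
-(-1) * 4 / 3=4 / 3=1.33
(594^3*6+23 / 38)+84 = 47785288367 / 38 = 1257507588.61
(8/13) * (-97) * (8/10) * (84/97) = -2688/65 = -41.35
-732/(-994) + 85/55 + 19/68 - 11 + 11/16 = -7.75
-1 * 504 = -504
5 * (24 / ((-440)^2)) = 3 / 4840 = 0.00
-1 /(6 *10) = -1 /60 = -0.02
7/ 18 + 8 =151/ 18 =8.39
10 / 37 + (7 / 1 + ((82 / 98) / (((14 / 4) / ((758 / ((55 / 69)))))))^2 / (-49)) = -675868413271027 / 645225351925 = -1047.49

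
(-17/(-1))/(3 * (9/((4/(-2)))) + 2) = -1.48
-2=-2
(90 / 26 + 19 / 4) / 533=427 / 27716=0.02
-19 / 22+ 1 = 3 / 22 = 0.14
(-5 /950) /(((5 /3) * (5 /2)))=-3 /2375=-0.00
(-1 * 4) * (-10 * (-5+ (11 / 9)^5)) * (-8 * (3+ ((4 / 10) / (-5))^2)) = 16137633664 / 7381125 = 2186.34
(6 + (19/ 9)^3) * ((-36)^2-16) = 14378240/ 729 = 19723.24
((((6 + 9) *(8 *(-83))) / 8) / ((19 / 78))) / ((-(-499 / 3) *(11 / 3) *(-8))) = 436995 / 417164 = 1.05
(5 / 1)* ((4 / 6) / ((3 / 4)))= 40 / 9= 4.44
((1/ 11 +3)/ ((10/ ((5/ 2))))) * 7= 119/ 22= 5.41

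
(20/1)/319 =0.06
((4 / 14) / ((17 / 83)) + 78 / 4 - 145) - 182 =-72853 / 238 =-306.11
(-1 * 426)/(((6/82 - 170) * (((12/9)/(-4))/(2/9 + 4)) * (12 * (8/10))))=-276545/83604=-3.31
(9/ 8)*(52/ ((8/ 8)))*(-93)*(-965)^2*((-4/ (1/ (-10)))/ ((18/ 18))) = -202653184500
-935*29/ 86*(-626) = 8486995/ 43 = 197371.98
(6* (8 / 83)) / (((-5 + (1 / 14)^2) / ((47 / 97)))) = -442176 / 7881929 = -0.06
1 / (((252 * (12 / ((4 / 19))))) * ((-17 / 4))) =-1 / 61047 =-0.00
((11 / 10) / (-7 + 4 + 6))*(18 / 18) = 11 / 30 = 0.37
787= 787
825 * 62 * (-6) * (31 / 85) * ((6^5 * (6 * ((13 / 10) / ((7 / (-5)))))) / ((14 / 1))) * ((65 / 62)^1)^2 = 317119374000 / 833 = 380695527.01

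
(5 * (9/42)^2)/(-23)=-45/4508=-0.01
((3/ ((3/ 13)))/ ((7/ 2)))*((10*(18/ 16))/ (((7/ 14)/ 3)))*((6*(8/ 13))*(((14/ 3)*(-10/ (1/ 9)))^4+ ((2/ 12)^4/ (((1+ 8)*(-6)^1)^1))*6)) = 1814741107199995/ 63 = 28805414399999.92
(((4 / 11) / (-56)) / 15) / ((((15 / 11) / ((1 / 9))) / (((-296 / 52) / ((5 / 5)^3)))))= 37 / 184275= 0.00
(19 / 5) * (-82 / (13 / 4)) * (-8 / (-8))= -6232 / 65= -95.88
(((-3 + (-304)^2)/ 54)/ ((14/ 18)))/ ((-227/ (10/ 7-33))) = 306.02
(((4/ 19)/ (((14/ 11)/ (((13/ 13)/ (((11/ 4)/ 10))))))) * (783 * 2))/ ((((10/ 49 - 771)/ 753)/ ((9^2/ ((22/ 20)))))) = -534884212800/ 7893721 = -67760.72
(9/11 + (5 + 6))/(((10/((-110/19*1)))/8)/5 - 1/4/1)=-5200/129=-40.31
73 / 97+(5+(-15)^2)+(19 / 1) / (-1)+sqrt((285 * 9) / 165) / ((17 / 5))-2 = 15 * sqrt(209) / 187+20346 / 97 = 210.91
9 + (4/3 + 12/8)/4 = 233/24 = 9.71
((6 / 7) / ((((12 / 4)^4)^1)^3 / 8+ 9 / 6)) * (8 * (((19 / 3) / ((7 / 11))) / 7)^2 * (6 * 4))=44729344 / 8932130571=0.01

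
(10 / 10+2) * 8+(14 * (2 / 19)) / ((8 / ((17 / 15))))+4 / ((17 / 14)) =266503 / 9690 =27.50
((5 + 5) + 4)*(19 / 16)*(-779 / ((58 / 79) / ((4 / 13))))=-5427.69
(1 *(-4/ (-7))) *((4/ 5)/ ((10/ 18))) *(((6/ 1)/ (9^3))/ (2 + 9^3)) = 32/ 3453975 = 0.00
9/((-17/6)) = -54/17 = -3.18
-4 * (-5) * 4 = 80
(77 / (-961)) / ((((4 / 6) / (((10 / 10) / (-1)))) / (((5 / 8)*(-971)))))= -1121505 / 15376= -72.94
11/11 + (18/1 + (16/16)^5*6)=25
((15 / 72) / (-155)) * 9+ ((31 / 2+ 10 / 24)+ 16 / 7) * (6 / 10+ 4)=2180039 / 26040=83.72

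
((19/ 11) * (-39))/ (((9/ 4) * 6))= -4.99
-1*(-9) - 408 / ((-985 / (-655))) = -51675 / 197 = -262.31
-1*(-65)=65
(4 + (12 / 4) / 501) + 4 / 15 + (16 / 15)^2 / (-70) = 5597699 / 1315125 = 4.26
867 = 867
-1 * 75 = -75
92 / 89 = 1.03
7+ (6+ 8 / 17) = 229 / 17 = 13.47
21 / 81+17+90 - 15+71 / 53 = 133940 / 1431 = 93.60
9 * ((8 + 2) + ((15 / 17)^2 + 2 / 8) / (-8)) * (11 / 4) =9037809 / 36992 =244.32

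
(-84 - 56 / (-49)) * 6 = -3480 / 7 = -497.14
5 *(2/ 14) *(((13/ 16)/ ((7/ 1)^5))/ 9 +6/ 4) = 18151625/ 16941456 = 1.07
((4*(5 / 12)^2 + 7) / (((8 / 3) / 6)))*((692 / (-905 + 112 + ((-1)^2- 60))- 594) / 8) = -35094515 / 27264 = -1287.21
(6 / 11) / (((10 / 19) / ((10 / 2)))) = 57 / 11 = 5.18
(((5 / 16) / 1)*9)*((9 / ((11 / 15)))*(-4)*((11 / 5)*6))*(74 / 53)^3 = -738520740 / 148877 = -4960.61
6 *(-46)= -276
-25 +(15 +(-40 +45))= -5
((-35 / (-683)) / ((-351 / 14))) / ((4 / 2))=-245 / 239733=-0.00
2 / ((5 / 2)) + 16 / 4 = 24 / 5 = 4.80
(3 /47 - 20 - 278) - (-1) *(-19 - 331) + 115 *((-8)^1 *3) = -160173 /47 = -3407.94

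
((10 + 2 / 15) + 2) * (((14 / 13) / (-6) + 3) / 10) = 154 / 45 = 3.42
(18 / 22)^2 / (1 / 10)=810 / 121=6.69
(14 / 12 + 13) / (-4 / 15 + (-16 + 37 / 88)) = -18700 / 20917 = -0.89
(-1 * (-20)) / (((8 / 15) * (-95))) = -0.39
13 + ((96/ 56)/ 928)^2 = 13.00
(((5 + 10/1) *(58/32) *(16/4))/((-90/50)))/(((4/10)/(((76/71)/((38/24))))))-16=-8386/71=-118.11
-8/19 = -0.42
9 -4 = 5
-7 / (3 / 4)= -28 / 3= -9.33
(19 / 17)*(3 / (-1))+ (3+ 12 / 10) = 72 / 85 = 0.85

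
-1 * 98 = -98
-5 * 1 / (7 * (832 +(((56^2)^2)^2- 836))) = -5 / 677021181018084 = -0.00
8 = 8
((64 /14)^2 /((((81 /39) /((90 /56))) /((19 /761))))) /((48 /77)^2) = 149435 /143829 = 1.04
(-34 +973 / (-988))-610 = -644.98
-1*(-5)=5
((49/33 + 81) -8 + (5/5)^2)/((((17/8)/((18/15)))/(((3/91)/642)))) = 19928/9104095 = 0.00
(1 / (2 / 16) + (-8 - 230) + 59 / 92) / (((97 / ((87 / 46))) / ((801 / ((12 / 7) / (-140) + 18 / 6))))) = -120088006605 / 100162976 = -1198.93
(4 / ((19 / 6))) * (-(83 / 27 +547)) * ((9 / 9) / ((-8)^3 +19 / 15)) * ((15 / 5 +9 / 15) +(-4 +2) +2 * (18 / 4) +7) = 222464 / 9291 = 23.94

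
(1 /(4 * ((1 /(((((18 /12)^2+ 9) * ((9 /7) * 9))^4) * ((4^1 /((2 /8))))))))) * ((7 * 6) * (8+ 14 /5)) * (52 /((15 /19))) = 47088064469794725 /1372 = 34320746698101.11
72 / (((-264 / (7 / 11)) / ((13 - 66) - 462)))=10815 / 121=89.38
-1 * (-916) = 916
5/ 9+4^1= 41/ 9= 4.56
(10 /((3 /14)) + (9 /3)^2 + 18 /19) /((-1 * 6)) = -3227 /342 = -9.44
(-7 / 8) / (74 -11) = -1 / 72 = -0.01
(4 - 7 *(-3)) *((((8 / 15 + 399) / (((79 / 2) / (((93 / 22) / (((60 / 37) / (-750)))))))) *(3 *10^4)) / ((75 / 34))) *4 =-23371501400000 / 869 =-26894708170.31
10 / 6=5 / 3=1.67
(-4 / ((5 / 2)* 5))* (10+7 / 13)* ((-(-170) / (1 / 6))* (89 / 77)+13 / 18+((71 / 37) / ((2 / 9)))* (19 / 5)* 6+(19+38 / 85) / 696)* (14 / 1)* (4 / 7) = -26306299257848 / 708332625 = -37138.34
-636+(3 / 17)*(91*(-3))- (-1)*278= -6905 / 17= -406.18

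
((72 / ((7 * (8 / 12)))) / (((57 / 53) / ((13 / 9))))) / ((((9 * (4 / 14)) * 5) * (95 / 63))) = 9646 / 9025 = 1.07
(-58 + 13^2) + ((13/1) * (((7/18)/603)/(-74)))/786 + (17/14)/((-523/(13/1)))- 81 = 69267242795141/2311233437016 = 29.97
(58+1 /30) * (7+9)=13928 /15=928.53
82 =82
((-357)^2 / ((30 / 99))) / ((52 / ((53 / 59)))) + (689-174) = 238708501 / 30680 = 7780.59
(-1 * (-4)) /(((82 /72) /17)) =2448 /41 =59.71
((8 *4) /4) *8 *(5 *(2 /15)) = 42.67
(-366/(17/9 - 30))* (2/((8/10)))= 8235/253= 32.55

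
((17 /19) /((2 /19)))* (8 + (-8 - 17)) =-289 /2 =-144.50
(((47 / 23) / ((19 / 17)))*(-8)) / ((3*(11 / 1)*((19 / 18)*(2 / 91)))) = -1745016 / 91333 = -19.11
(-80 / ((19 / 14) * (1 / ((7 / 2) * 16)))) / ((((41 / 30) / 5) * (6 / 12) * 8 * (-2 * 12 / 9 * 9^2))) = 13.98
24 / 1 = 24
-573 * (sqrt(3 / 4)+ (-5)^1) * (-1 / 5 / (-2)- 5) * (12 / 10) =-13928.35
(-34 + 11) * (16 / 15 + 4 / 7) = -3956 / 105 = -37.68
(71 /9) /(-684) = -71 /6156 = -0.01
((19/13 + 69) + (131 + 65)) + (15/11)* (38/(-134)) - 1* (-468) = 7033171/9581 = 734.07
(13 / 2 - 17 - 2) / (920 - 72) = -25 / 1696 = -0.01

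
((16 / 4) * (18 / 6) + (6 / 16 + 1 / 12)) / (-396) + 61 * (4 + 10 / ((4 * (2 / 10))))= 9565477 / 9504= 1006.47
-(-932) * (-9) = -8388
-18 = -18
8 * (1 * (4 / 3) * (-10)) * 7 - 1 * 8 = -2264 / 3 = -754.67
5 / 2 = 2.50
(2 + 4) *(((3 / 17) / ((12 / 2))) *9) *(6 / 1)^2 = 57.18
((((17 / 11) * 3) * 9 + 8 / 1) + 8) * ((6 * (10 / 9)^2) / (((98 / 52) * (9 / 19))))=62738000 / 130977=479.00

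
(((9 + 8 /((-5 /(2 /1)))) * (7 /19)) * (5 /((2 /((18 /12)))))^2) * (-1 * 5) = -45675 /304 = -150.25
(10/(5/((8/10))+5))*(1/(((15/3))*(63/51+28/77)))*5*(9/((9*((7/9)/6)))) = 8976/2093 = 4.29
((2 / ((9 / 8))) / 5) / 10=8 / 225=0.04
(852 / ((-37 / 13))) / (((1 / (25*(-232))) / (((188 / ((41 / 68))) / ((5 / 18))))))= 2956515793920 / 1517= 1948922738.25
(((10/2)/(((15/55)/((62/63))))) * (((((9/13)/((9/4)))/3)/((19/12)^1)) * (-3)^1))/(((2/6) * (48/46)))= -10.08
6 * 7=42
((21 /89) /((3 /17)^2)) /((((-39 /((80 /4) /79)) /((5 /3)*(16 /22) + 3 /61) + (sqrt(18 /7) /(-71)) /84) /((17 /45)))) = -416170485950899195516 /17757958031357068633839 + 2203720898887340*sqrt(14) /159821622282213617704551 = -0.02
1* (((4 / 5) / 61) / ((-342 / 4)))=-8 / 52155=-0.00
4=4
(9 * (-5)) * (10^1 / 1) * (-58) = 26100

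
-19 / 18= -1.06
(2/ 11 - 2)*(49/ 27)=-980/ 297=-3.30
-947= -947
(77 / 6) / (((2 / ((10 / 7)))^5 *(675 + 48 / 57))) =653125 / 184987446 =0.00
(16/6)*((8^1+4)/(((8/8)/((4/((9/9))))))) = 128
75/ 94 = 0.80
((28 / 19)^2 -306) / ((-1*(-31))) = -109682 / 11191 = -9.80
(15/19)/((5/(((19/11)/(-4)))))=-3/44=-0.07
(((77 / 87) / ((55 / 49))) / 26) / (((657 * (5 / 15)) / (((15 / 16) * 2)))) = 343 / 1321008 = 0.00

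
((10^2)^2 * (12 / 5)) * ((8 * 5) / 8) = 120000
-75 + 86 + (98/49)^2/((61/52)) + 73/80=74773/4880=15.32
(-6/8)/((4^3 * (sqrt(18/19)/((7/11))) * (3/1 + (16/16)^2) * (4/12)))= -21 * sqrt(38)/22528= -0.01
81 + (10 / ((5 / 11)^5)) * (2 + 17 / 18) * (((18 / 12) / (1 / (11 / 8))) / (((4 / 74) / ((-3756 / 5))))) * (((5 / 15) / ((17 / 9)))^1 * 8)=-3262110919494 / 53125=-61404440.84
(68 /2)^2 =1156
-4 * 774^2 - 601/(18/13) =-43141285/18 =-2396738.06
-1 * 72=-72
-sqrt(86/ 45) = -sqrt(430)/ 15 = -1.38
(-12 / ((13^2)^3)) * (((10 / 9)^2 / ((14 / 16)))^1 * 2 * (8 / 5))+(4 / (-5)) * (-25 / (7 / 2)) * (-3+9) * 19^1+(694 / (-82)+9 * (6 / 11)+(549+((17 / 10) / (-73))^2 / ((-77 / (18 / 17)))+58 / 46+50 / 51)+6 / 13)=4674405642424211992691 / 3896711531332114950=1199.58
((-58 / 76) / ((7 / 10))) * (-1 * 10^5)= 14500000 / 133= 109022.56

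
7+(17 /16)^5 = 8759889 /1048576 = 8.35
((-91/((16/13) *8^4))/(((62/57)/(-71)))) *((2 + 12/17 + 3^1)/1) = 464397297/69074944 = 6.72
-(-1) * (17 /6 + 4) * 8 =164 /3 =54.67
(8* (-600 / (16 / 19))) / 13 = -5700 / 13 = -438.46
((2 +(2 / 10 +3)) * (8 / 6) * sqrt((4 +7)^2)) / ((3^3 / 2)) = 2288 / 405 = 5.65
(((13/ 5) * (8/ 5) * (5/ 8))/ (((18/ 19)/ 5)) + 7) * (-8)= -165.78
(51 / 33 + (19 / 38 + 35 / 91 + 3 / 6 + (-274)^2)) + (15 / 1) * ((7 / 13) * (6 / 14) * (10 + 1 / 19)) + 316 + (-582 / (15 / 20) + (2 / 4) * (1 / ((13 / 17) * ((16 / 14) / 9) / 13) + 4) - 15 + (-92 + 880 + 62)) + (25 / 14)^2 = 160954290631 / 2130128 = 75560.85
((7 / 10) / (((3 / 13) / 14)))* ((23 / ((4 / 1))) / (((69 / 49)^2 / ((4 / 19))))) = 25.92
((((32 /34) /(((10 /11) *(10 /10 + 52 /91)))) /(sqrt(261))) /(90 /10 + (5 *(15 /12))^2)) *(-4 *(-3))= 3584 *sqrt(29) /1895585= 0.01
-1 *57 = -57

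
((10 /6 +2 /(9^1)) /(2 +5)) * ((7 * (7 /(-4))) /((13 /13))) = -119 /36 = -3.31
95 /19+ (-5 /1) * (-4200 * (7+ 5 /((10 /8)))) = 231005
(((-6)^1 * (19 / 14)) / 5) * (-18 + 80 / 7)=2622 / 245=10.70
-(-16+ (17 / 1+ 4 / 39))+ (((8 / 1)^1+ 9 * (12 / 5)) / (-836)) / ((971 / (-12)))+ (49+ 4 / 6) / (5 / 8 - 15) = -4147877831 / 910181415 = -4.56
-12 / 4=-3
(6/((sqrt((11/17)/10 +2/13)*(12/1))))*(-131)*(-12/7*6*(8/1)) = 11528.91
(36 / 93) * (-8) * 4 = -384 / 31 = -12.39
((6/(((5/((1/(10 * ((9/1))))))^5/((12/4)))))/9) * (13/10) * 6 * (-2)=-0.00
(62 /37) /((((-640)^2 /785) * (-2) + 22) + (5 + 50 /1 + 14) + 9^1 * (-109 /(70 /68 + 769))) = -28316206 /16118366203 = -0.00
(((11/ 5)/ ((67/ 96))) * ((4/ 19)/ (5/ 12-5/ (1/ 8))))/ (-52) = 12672/ 39303875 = 0.00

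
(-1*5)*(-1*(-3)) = -15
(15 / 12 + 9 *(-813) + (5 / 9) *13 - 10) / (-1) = 7318.53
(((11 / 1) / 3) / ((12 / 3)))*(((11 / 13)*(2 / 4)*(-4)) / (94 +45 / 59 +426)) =-7139 / 2396550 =-0.00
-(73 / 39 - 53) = 1994 / 39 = 51.13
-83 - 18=-101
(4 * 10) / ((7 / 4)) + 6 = 202 / 7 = 28.86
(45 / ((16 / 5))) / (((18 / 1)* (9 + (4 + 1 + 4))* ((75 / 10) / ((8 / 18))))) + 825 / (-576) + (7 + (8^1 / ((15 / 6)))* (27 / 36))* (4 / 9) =213689 / 77760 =2.75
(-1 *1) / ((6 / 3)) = -0.50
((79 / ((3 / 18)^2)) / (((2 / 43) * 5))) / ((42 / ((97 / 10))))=988527 / 350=2824.36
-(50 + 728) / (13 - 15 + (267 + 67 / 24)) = -18672 / 6427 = -2.91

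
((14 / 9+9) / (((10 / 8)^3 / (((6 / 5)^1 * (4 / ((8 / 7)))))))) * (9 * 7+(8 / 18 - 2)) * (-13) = -61192768 / 3375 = -18131.19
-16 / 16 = -1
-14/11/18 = -7/99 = -0.07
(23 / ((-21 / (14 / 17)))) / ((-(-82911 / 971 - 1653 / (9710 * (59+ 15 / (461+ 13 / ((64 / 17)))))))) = -0.01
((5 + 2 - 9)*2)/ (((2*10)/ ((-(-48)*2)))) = -96/ 5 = -19.20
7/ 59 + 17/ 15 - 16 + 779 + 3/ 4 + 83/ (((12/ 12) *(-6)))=886379/ 1180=751.17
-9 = -9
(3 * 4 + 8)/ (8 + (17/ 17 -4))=4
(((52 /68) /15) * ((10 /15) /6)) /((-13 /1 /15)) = -1 /153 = -0.01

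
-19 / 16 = -1.19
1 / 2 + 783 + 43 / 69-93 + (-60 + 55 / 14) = 306730 / 483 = 635.05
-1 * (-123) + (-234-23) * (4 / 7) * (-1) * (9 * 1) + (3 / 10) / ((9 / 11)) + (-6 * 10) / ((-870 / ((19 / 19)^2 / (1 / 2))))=8801383 / 6090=1445.22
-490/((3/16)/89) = -697760/3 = -232586.67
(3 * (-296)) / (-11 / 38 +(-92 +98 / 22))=371184 / 36715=10.11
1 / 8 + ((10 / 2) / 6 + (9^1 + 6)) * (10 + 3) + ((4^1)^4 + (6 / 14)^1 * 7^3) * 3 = 33959 / 24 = 1414.96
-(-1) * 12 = 12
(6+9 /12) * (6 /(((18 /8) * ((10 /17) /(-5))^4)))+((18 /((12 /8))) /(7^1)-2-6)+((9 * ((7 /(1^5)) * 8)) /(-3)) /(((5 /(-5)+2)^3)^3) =5252063 /56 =93786.84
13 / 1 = 13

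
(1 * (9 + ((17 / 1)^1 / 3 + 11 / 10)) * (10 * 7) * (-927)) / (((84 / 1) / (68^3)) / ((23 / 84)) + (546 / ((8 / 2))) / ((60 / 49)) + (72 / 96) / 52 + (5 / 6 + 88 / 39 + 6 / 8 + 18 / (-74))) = -23874636638160 / 2685622699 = -8889.80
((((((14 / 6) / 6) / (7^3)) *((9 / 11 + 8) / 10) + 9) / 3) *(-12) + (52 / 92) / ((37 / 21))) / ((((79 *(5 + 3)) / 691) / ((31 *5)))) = -1972170184519 / 326127879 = -6047.23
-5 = -5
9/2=4.50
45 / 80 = 9 / 16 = 0.56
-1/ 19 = -0.05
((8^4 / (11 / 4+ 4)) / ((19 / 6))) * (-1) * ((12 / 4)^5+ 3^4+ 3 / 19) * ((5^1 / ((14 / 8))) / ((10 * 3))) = -134545408 / 22743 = -5915.90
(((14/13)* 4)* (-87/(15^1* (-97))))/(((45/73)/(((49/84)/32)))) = 0.01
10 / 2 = 5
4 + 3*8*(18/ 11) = 476/ 11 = 43.27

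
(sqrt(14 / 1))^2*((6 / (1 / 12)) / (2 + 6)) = 126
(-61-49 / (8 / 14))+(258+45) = 625 / 4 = 156.25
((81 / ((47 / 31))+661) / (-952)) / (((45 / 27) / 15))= -151101 / 22372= -6.75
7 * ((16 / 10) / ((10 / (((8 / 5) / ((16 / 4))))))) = 56 / 125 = 0.45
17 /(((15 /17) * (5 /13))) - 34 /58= 107678 /2175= 49.51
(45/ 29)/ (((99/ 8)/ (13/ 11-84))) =-36440/ 3509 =-10.38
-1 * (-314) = 314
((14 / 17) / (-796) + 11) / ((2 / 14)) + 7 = 568295 / 6766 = 83.99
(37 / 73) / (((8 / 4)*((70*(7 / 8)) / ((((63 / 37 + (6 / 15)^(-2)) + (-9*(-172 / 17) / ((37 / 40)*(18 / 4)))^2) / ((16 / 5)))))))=769936061 / 1223963552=0.63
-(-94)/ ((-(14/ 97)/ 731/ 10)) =-33326290/ 7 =-4760898.57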